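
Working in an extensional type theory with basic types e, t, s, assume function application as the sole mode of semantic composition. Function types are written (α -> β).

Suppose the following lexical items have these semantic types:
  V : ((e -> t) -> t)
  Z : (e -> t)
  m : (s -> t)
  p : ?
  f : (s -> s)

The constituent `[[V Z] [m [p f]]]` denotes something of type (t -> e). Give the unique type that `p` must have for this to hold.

For [[V Z] [m [p f]]] to have type (t -> e) with [V Z] of type t, [m [p f]] must be the function: [m [p f]] : (t -> (t -> e)).
For [m [p f]] to have type (t -> (t -> e)) with m of type (s -> t), [p f] must be the function: [p f] : ((s -> t) -> (t -> (t -> e))).
For [p f] to have type ((s -> t) -> (t -> (t -> e))) with f of type (s -> s), p must be the function: p : ((s -> s) -> ((s -> t) -> (t -> (t -> e)))).

((s -> s) -> ((s -> t) -> (t -> (t -> e))))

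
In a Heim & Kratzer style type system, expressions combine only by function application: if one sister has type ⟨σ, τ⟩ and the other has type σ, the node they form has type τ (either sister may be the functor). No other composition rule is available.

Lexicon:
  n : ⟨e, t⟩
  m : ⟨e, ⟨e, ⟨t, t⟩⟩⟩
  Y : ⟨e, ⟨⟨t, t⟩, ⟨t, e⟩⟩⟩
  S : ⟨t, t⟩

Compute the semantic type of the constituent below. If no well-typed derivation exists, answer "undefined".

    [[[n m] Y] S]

undefined

At [n m]: neither ⟨e, t⟩ nor ⟨e, ⟨e, ⟨t, t⟩⟩⟩ can take the other as argument; the node is ill-typed.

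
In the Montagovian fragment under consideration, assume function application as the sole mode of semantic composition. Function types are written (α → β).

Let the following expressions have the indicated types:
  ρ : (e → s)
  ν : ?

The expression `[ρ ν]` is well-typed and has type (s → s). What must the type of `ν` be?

For [ρ ν] to have type (s → s) with ρ of type (e → s), ν must be the function: ν : ((e → s) → (s → s)).

((e → s) → (s → s))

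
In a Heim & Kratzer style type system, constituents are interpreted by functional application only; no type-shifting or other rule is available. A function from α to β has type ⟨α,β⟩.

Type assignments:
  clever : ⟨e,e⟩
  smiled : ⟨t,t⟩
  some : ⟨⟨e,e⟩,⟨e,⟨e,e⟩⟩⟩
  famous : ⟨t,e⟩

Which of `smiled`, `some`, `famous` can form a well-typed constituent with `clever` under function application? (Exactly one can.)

smiled : ⟨t,t⟩ — does not combine with clever.
some — combines: some : ⟨⟨e,e⟩,⟨e,⟨e,e⟩⟩⟩ takes clever : ⟨e,e⟩ as argument, giving ⟨e,⟨e,e⟩⟩.
famous : ⟨t,e⟩ — does not combine with clever.

some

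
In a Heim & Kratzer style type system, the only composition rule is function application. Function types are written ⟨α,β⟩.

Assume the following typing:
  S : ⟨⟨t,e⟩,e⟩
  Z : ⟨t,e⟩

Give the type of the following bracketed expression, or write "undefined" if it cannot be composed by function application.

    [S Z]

e

[S Z]: functor S : ⟨⟨t,e⟩,e⟩, argument Z : ⟨t,e⟩; result e.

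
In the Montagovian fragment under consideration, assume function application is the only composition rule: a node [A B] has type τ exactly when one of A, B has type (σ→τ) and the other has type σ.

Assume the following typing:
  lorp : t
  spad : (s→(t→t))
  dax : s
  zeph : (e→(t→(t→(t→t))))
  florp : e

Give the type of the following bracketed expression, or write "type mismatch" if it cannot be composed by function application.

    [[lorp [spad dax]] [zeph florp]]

(t→(t→t))

[spad dax]: spad is (s→(t→t)), dax is s; result (t→t).
[lorp [spad dax]]: [spad dax] is (t→t), lorp is t; result t.
[zeph florp]: zeph is (e→(t→(t→(t→t)))), florp is e; result (t→(t→(t→t))).
[[lorp [spad dax]] [zeph florp]]: [zeph florp] is (t→(t→(t→t))), [lorp [spad dax]] is t; result (t→(t→t)).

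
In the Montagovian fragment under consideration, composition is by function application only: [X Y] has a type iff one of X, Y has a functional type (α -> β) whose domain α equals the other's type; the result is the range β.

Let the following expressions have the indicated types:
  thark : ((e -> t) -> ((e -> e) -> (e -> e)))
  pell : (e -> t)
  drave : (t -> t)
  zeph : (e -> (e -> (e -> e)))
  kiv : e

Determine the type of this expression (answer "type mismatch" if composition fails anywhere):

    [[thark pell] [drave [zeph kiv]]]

type mismatch

[thark pell] — thark of type ((e -> t) -> ((e -> e) -> (e -> e))) combines with pell of type (e -> t): type ((e -> e) -> (e -> e)).
[zeph kiv] — zeph of type (e -> (e -> (e -> e))) combines with kiv of type e: type (e -> (e -> e)).
[drave [zeph kiv]]: (t -> t) and (e -> (e -> e)) cannot combine by function application — type clash.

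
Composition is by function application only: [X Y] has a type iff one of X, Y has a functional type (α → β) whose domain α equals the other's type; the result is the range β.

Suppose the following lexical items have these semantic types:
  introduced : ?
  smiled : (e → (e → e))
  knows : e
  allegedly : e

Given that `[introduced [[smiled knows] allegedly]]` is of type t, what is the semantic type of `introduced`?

(e → t)

At [introduced [[smiled knows] allegedly]] (required: t): [[smiled knows] allegedly] is e, which is not a function with range t; hence introduced is the functor — type (e → t).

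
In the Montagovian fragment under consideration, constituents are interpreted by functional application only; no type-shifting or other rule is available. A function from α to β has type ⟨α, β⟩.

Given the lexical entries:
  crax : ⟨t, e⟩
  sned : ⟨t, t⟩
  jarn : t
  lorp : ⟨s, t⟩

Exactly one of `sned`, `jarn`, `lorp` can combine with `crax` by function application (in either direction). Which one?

sned : ⟨t, t⟩ — does not combine with crax.
jarn — combines: crax : ⟨t, e⟩ takes jarn : t as argument, giving e.
lorp : ⟨s, t⟩ — does not combine with crax.

jarn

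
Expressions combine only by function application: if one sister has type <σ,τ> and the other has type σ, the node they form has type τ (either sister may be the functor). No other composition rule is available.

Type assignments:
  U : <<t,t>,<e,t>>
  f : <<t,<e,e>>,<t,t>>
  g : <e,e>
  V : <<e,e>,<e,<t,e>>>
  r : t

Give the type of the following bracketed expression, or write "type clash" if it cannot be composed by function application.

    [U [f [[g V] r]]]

type clash

[g V]: <<e,e>,<e,<t,e>>> applied to <e,e> yields <e,<t,e>>.
[[g V] r]: <e,<t,e>> and t cannot combine by function application — type clash.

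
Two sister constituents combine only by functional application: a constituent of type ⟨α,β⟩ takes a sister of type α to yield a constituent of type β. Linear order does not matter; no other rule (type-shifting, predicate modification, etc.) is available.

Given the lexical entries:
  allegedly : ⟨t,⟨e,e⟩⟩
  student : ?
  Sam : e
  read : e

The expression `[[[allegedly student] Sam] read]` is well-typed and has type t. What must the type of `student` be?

⟨⟨t,⟨e,e⟩⟩,⟨e,⟨e,t⟩⟩⟩

[[[allegedly student] Sam] read] is required to be t. read : e cannot yield t as functor, so [[allegedly student] Sam] : ⟨e,t⟩.
[[allegedly student] Sam] is required to be ⟨e,t⟩. Sam : e cannot yield ⟨e,t⟩ as functor, so [allegedly student] : ⟨e,⟨e,t⟩⟩.
[allegedly student] is required to be ⟨e,⟨e,t⟩⟩. allegedly : ⟨t,⟨e,e⟩⟩ cannot yield ⟨e,⟨e,t⟩⟩ as functor, so student : ⟨⟨t,⟨e,e⟩⟩,⟨e,⟨e,t⟩⟩⟩.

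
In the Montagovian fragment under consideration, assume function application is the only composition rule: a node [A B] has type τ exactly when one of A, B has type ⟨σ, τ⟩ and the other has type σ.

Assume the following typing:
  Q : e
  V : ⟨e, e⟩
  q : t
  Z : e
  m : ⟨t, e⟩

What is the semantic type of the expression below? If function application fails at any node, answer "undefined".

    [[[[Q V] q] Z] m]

[Q V]: V is ⟨e, e⟩, Q is e; result e.
At [[Q V] q]: neither e nor t can take the other as argument; the node is ill-typed.

undefined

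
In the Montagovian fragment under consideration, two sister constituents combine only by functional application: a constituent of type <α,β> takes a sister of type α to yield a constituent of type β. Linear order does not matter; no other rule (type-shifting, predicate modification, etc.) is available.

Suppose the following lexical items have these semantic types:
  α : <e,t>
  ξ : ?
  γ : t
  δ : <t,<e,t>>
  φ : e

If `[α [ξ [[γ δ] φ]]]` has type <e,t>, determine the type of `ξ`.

For [α [ξ [[γ δ] φ]]] to have type <e,t> with α of type <e,t>, [ξ [[γ δ] φ]] must be the function: [ξ [[γ δ] φ]] : <<e,t>,<e,t>>.
For [ξ [[γ δ] φ]] to have type <<e,t>,<e,t>> with [[γ δ] φ] of type t, ξ must be the function: ξ : <t,<<e,t>,<e,t>>>.

<t,<<e,t>,<e,t>>>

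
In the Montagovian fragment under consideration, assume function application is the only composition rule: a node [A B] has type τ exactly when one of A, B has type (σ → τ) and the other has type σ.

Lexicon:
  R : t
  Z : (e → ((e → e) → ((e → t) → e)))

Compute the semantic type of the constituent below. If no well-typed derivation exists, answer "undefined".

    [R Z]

undefined

At [R Z]: neither t nor (e → ((e → e) → ((e → t) → e))) can take the other as argument; the node is ill-typed.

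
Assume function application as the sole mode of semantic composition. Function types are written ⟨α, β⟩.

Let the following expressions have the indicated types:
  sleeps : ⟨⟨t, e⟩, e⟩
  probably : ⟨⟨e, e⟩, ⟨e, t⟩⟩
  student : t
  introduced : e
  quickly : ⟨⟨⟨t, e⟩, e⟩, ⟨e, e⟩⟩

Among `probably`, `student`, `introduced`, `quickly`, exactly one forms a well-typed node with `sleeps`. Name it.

probably : ⟨⟨e, e⟩, ⟨e, t⟩⟩ — does not combine with sleeps.
student : t — does not combine with sleeps.
introduced : e — does not combine with sleeps.
quickly — combines: quickly : ⟨⟨⟨t, e⟩, e⟩, ⟨e, e⟩⟩ takes sleeps : ⟨⟨t, e⟩, e⟩ as argument, giving ⟨e, e⟩.

quickly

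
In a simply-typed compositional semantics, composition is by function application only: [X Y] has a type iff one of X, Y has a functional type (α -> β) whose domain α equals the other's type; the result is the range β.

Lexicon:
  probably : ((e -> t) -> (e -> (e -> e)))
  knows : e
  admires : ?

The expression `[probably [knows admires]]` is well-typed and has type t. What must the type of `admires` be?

[probably [knows admires]] must have type t. The sister probably has type ((e -> t) -> (e -> (e -> e))); that is not a function onto t, so [knows admires] must be the functor, of type (((e -> t) -> (e -> (e -> e))) -> t).
[knows admires] must have type (((e -> t) -> (e -> (e -> e))) -> t). The sister knows has type e; that is not a function onto (((e -> t) -> (e -> (e -> e))) -> t), so admires must be the functor, of type (e -> (((e -> t) -> (e -> (e -> e))) -> t)).

(e -> (((e -> t) -> (e -> (e -> e))) -> t))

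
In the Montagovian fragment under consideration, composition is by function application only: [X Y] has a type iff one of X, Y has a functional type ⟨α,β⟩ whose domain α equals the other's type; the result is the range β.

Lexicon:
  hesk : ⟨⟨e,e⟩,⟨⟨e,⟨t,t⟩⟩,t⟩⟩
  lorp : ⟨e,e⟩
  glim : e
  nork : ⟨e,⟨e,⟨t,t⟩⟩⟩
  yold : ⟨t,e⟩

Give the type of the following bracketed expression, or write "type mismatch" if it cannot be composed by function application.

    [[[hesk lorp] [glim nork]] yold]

e

[hesk lorp]: hesk is ⟨⟨e,e⟩,⟨⟨e,⟨t,t⟩⟩,t⟩⟩, lorp is ⟨e,e⟩; result ⟨⟨e,⟨t,t⟩⟩,t⟩.
[glim nork]: nork is ⟨e,⟨e,⟨t,t⟩⟩⟩, glim is e; result ⟨e,⟨t,t⟩⟩.
[[hesk lorp] [glim nork]]: [hesk lorp] is ⟨⟨e,⟨t,t⟩⟩,t⟩, [glim nork] is ⟨e,⟨t,t⟩⟩; result t.
[[[hesk lorp] [glim nork]] yold]: yold is ⟨t,e⟩, [[hesk lorp] [glim nork]] is t; result e.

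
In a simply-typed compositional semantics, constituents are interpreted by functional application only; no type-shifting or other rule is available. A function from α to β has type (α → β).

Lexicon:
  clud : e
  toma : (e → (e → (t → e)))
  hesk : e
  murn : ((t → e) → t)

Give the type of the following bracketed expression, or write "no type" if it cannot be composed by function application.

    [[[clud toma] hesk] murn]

[clud toma]: (e → (e → (t → e))) applied to e yields (e → (t → e)).
[[clud toma] hesk]: (e → (t → e)) applied to e yields (t → e).
[[[clud toma] hesk] murn]: ((t → e) → t) applied to (t → e) yields t.

t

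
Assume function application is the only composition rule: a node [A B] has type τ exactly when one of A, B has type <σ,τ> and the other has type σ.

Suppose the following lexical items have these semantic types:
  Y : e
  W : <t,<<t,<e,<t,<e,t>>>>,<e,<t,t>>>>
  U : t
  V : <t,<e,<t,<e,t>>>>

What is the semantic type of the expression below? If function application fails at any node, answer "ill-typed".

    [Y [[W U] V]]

[W U] — W of type <t,<<t,<e,<t,<e,t>>>>,<e,<t,t>>>> combines with U of type t: type <<t,<e,<t,<e,t>>>>,<e,<t,t>>>.
[[W U] V] — [W U] of type <<t,<e,<t,<e,t>>>>,<e,<t,t>>> combines with V of type <t,<e,<t,<e,t>>>>: type <e,<t,t>>.
[Y [[W U] V]] — [[W U] V] of type <e,<t,t>> combines with Y of type e: type <t,t>.

<t,t>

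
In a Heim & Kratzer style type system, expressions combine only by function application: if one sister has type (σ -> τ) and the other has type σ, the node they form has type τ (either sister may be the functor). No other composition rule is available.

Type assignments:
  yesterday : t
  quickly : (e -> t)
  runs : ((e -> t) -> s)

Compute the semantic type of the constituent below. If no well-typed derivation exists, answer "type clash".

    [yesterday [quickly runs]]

[quickly runs]: functor runs : ((e -> t) -> s), argument quickly : (e -> t); result s.
[yesterday [quickly runs]]: t and s cannot combine by function application — type clash.

type clash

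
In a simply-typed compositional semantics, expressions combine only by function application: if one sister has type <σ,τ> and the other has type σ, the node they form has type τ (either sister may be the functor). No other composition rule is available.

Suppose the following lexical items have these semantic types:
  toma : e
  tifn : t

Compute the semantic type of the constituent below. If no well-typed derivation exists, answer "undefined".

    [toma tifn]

undefined

[toma tifn]: e and t cannot combine by function application — type clash.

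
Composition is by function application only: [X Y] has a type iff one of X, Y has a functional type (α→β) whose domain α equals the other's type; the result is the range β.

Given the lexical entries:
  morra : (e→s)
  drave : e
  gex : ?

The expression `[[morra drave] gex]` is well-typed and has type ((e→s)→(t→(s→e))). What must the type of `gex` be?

[[morra drave] gex] is required to be ((e→s)→(t→(s→e))). [morra drave] : s cannot yield ((e→s)→(t→(s→e))) as functor, so gex : (s→((e→s)→(t→(s→e)))).

(s→((e→s)→(t→(s→e))))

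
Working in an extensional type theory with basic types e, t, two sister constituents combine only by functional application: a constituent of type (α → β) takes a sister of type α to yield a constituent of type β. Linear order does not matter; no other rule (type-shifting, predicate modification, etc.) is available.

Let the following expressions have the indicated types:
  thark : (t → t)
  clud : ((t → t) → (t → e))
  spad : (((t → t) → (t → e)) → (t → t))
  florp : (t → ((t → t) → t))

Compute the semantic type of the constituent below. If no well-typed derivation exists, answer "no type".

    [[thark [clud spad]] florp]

no type

[clud spad]: (((t → t) → (t → e)) → (t → t)) applied to ((t → t) → (t → e)) yields (t → t).
[thark [clud spad]]: (t → t) with (t → t) — neither is a function whose domain matches the other; composition fails here.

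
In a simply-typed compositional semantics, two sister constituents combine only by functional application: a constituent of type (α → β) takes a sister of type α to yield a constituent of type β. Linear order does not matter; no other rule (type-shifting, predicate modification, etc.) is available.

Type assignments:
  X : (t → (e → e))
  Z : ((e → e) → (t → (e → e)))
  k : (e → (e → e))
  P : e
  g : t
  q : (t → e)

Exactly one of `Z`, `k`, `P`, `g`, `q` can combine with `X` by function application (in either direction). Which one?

Z : ((e → e) → (t → (e → e))) — X needs t; Z needs (e → e); neither fits.
k : (e → (e → e)) — X needs t; k needs e; neither fits.
P : e — X needs t; P needs nothing (atomic); neither fits.
g — combines: X : (t → (e → e)) takes g : t as argument, giving (e → e).
q : (t → e) — X needs t; q needs t; neither fits.

g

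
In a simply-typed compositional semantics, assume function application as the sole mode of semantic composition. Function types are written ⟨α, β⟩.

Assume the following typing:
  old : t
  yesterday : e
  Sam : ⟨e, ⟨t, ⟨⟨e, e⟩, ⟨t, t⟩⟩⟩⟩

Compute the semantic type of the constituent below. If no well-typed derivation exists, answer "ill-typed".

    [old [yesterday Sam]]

[yesterday Sam]: Sam is ⟨e, ⟨t, ⟨⟨e, e⟩, ⟨t, t⟩⟩⟩⟩, yesterday is e; result ⟨t, ⟨⟨e, e⟩, ⟨t, t⟩⟩⟩.
[old [yesterday Sam]]: [yesterday Sam] is ⟨t, ⟨⟨e, e⟩, ⟨t, t⟩⟩⟩, old is t; result ⟨⟨e, e⟩, ⟨t, t⟩⟩.

⟨⟨e, e⟩, ⟨t, t⟩⟩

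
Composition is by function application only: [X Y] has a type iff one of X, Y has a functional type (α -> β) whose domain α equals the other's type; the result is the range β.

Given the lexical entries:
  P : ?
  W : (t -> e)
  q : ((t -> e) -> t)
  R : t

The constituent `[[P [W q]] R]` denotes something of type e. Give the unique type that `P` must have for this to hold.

(t -> (t -> e))

For [[P [W q]] R] to have type e with R of type t, [P [W q]] must be the function: [P [W q]] : (t -> e).
For [P [W q]] to have type (t -> e) with [W q] of type t, P must be the function: P : (t -> (t -> e)).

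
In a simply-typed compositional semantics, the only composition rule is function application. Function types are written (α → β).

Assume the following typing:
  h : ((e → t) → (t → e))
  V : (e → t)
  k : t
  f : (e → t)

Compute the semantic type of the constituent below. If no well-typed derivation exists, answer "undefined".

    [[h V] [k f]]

At [h V], h : ((e → t) → (t → e)) takes V : (e → t), giving (t → e).
At [k f]: neither t nor (e → t) can take the other as argument; the node is ill-typed.

undefined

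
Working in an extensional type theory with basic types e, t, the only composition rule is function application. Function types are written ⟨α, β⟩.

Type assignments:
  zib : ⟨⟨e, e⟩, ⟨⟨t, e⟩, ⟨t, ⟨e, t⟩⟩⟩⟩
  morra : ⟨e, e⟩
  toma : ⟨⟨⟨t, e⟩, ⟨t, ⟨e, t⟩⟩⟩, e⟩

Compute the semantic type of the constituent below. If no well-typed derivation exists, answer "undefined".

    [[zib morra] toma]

[zib morra]: ⟨⟨e, e⟩, ⟨⟨t, e⟩, ⟨t, ⟨e, t⟩⟩⟩⟩ applied to ⟨e, e⟩ yields ⟨⟨t, e⟩, ⟨t, ⟨e, t⟩⟩⟩.
[[zib morra] toma]: ⟨⟨⟨t, e⟩, ⟨t, ⟨e, t⟩⟩⟩, e⟩ applied to ⟨⟨t, e⟩, ⟨t, ⟨e, t⟩⟩⟩ yields e.

e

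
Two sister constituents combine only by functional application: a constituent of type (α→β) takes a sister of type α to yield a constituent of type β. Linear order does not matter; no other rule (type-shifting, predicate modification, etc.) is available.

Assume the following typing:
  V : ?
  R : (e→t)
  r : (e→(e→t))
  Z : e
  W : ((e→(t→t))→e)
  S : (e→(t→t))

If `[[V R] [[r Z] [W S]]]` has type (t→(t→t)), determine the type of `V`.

For [[V R] [[r Z] [W S]]] to have type (t→(t→t)) with [[r Z] [W S]] of type t, [V R] must be the function: [V R] : (t→(t→(t→t))).
For [V R] to have type (t→(t→(t→t))) with R of type (e→t), V must be the function: V : ((e→t)→(t→(t→(t→t)))).

((e→t)→(t→(t→(t→t))))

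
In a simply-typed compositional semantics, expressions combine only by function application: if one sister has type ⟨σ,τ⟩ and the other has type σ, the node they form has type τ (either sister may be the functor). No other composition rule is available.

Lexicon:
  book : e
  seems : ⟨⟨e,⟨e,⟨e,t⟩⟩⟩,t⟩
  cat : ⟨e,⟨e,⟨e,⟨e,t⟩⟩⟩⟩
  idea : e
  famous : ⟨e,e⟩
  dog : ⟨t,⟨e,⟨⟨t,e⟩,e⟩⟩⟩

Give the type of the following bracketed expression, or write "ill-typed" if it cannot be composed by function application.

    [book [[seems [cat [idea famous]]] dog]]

⟨⟨t,e⟩,e⟩

[idea famous]: functor famous : ⟨e,e⟩, argument idea : e; result e.
[cat [idea famous]]: functor cat : ⟨e,⟨e,⟨e,⟨e,t⟩⟩⟩⟩, argument [idea famous] : e; result ⟨e,⟨e,⟨e,t⟩⟩⟩.
[seems [cat [idea famous]]]: functor seems : ⟨⟨e,⟨e,⟨e,t⟩⟩⟩,t⟩, argument [cat [idea famous]] : ⟨e,⟨e,⟨e,t⟩⟩⟩; result t.
[[seems [cat [idea famous]]] dog]: functor dog : ⟨t,⟨e,⟨⟨t,e⟩,e⟩⟩⟩, argument [seems [cat [idea famous]]] : t; result ⟨e,⟨⟨t,e⟩,e⟩⟩.
[book [[seems [cat [idea famous]]] dog]]: functor [[seems [cat [idea famous]]] dog] : ⟨e,⟨⟨t,e⟩,e⟩⟩, argument book : e; result ⟨⟨t,e⟩,e⟩.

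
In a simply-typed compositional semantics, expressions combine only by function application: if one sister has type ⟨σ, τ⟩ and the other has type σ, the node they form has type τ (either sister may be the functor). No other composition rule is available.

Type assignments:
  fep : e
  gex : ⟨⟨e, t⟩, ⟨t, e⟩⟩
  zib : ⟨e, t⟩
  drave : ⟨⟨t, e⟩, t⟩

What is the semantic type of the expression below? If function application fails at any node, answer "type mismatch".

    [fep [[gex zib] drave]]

[gex zib]: functor gex : ⟨⟨e, t⟩, ⟨t, e⟩⟩, argument zib : ⟨e, t⟩; result ⟨t, e⟩.
[[gex zib] drave]: functor drave : ⟨⟨t, e⟩, t⟩, argument [gex zib] : ⟨t, e⟩; result t.
At [fep [[gex zib] drave]]: neither e nor t can take the other as argument; the node is ill-typed.

type mismatch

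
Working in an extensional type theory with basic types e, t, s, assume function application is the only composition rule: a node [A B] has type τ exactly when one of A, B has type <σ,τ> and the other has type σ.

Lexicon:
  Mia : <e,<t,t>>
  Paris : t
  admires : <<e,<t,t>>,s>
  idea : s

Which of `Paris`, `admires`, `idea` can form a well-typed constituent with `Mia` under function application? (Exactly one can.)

admires

Paris : t — no; Mia wants e, and Paris wants nothing (atomic).
admires — combines: admires : <<e,<t,t>>,s> takes Mia : <e,<t,t>> as argument, giving s.
idea : s — no; Mia wants e, and idea wants nothing (atomic).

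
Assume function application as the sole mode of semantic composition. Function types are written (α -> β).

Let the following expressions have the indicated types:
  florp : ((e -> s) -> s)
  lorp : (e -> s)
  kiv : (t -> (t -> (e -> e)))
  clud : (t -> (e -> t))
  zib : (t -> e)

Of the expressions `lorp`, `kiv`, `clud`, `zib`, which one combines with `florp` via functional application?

lorp — combines: florp : ((e -> s) -> s) takes lorp : (e -> s) as argument, giving s.
kiv : (t -> (t -> (e -> e))) — does not combine with florp.
clud : (t -> (e -> t)) — does not combine with florp.
zib : (t -> e) — does not combine with florp.

lorp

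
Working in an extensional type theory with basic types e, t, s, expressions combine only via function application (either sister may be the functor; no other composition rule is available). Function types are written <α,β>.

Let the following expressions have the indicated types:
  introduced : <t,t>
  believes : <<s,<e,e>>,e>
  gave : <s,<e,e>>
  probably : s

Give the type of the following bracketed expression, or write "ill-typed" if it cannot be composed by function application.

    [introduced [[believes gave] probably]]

ill-typed

[believes gave]: believes is <<s,<e,e>>,e>, gave is <s,<e,e>>; result e.
[[believes gave] probably]: e with s — neither is a function whose domain matches the other; composition fails here.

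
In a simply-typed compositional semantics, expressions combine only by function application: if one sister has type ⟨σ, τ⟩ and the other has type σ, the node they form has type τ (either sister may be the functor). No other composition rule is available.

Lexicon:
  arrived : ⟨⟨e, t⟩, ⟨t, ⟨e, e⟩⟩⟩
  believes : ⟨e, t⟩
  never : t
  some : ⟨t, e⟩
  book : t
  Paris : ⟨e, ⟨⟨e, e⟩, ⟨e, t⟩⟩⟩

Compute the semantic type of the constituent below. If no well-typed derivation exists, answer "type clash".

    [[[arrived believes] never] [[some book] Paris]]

⟨e, t⟩

[arrived believes]: arrived is ⟨⟨e, t⟩, ⟨t, ⟨e, e⟩⟩⟩, believes is ⟨e, t⟩; result ⟨t, ⟨e, e⟩⟩.
[[arrived believes] never]: [arrived believes] is ⟨t, ⟨e, e⟩⟩, never is t; result ⟨e, e⟩.
[some book]: some is ⟨t, e⟩, book is t; result e.
[[some book] Paris]: Paris is ⟨e, ⟨⟨e, e⟩, ⟨e, t⟩⟩⟩, [some book] is e; result ⟨⟨e, e⟩, ⟨e, t⟩⟩.
[[[arrived believes] never] [[some book] Paris]]: [[some book] Paris] is ⟨⟨e, e⟩, ⟨e, t⟩⟩, [[arrived believes] never] is ⟨e, e⟩; result ⟨e, t⟩.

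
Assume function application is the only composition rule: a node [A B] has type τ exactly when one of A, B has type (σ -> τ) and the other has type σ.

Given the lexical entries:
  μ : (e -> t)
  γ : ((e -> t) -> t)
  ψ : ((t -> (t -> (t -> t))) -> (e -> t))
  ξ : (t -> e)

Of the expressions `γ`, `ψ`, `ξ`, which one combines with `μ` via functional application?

γ — combines: γ : ((e -> t) -> t) takes μ : (e -> t) as argument, giving t.
ψ : ((t -> (t -> (t -> t))) -> (e -> t)) — μ needs e; ψ needs (t -> (t -> (t -> t))); neither fits.
ξ : (t -> e) — μ needs e; ξ needs t; neither fits.

γ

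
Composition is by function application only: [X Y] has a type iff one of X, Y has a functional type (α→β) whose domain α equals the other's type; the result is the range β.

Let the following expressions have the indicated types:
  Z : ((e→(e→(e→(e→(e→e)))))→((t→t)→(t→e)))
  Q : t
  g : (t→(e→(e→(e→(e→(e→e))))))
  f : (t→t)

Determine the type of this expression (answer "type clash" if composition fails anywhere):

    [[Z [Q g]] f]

At [Q g], g : (t→(e→(e→(e→(e→(e→e)))))) takes Q : t, giving (e→(e→(e→(e→(e→e))))).
At [Z [Q g]], Z : ((e→(e→(e→(e→(e→e)))))→((t→t)→(t→e))) takes [Q g] : (e→(e→(e→(e→(e→e))))), giving ((t→t)→(t→e)).
At [[Z [Q g]] f], [Z [Q g]] : ((t→t)→(t→e)) takes f : (t→t), giving (t→e).

(t→e)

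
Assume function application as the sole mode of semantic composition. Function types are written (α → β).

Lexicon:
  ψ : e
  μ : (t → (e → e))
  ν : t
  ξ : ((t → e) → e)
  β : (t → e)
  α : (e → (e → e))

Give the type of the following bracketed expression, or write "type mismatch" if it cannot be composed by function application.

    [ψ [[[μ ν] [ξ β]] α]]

e

[μ ν]: (t → (e → e)) applied to t yields (e → e).
[ξ β]: ((t → e) → e) applied to (t → e) yields e.
[[μ ν] [ξ β]]: (e → e) applied to e yields e.
[[[μ ν] [ξ β]] α]: (e → (e → e)) applied to e yields (e → e).
[ψ [[[μ ν] [ξ β]] α]]: (e → e) applied to e yields e.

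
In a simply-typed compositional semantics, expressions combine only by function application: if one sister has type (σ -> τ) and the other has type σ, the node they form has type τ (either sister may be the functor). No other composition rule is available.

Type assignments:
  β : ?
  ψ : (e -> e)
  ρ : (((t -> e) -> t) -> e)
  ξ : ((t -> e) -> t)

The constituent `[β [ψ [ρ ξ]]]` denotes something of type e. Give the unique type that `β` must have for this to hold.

(e -> e)

For [β [ψ [ρ ξ]]] to have type e with [ψ [ρ ξ]] of type e, β must be the function: β : (e -> e).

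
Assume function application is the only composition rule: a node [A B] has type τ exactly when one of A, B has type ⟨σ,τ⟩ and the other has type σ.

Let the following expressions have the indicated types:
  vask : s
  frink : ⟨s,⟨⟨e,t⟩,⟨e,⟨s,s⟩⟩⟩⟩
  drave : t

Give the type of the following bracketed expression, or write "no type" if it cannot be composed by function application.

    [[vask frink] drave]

[vask frink]: frink is ⟨s,⟨⟨e,t⟩,⟨e,⟨s,s⟩⟩⟩⟩, vask is s; result ⟨⟨e,t⟩,⟨e,⟨s,s⟩⟩⟩.
[[vask frink] drave]: ⟨⟨e,t⟩,⟨e,⟨s,s⟩⟩⟩ and t cannot combine by function application — type clash.

no type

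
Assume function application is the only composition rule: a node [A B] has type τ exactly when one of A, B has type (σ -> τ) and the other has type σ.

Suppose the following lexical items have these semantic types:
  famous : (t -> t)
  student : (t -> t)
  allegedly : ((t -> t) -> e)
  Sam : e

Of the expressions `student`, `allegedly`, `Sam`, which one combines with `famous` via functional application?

allegedly

student : (t -> t) — neither side's domain matches the other.
allegedly — combines: allegedly : ((t -> t) -> e) takes famous : (t -> t) as argument, giving e.
Sam : e — neither side's domain matches the other.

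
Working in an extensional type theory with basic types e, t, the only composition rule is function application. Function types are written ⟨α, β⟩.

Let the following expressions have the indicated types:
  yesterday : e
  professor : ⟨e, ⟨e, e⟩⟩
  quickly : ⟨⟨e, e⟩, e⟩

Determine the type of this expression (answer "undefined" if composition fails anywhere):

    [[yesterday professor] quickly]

[yesterday professor]: ⟨e, ⟨e, e⟩⟩ applied to e yields ⟨e, e⟩.
[[yesterday professor] quickly]: ⟨⟨e, e⟩, e⟩ applied to ⟨e, e⟩ yields e.

e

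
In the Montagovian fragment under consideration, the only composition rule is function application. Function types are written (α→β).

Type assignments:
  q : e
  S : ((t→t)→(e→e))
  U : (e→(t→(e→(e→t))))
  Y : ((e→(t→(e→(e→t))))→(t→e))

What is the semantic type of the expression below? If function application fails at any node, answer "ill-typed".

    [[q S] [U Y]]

[q S]: e and ((t→t)→(e→e)) cannot combine by function application — type clash.

ill-typed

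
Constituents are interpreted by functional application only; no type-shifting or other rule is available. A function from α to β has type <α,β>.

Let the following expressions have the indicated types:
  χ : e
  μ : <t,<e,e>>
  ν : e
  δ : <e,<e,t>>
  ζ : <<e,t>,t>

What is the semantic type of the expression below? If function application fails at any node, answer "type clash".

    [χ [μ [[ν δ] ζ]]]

[ν δ] — δ of type <e,<e,t>> combines with ν of type e: type <e,t>.
[[ν δ] ζ] — ζ of type <<e,t>,t> combines with [ν δ] of type <e,t>: type t.
[μ [[ν δ] ζ]] — μ of type <t,<e,e>> combines with [[ν δ] ζ] of type t: type <e,e>.
[χ [μ [[ν δ] ζ]]] — [μ [[ν δ] ζ]] of type <e,e> combines with χ of type e: type e.

e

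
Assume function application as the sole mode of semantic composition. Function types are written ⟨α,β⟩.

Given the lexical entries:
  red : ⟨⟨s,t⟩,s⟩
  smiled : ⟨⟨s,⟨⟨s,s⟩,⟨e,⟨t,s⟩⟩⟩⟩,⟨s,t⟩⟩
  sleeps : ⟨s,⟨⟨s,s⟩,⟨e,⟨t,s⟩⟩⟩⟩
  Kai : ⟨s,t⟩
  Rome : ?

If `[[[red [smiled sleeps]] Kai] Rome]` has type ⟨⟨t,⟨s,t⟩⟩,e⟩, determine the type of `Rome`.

At [[[red [smiled sleeps]] Kai] Rome] (required: ⟨⟨t,⟨s,t⟩⟩,e⟩): [[red [smiled sleeps]] Kai] is t, which is not a function with range ⟨⟨t,⟨s,t⟩⟩,e⟩; hence Rome is the functor — type ⟨t,⟨⟨t,⟨s,t⟩⟩,e⟩⟩.

⟨t,⟨⟨t,⟨s,t⟩⟩,e⟩⟩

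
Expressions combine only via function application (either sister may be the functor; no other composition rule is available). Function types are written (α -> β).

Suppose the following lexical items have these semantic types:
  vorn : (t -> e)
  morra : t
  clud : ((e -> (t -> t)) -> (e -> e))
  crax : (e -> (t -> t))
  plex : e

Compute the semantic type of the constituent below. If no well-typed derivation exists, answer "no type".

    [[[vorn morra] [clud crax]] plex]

[vorn morra]: functor vorn : (t -> e), argument morra : t; result e.
[clud crax]: functor clud : ((e -> (t -> t)) -> (e -> e)), argument crax : (e -> (t -> t)); result (e -> e).
[[vorn morra] [clud crax]]: functor [clud crax] : (e -> e), argument [vorn morra] : e; result e.
[[[vorn morra] [clud crax]] plex]: e with e — neither is a function whose domain matches the other; composition fails here.

no type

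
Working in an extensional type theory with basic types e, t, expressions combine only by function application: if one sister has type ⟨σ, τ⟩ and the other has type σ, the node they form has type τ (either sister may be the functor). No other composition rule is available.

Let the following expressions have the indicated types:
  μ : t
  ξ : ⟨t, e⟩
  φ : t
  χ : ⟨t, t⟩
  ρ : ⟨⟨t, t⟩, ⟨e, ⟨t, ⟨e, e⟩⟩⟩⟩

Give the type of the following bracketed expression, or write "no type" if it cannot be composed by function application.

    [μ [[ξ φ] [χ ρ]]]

⟨e, e⟩

[ξ φ]: ⟨t, e⟩ applied to t yields e.
[χ ρ]: ⟨⟨t, t⟩, ⟨e, ⟨t, ⟨e, e⟩⟩⟩⟩ applied to ⟨t, t⟩ yields ⟨e, ⟨t, ⟨e, e⟩⟩⟩.
[[ξ φ] [χ ρ]]: ⟨e, ⟨t, ⟨e, e⟩⟩⟩ applied to e yields ⟨t, ⟨e, e⟩⟩.
[μ [[ξ φ] [χ ρ]]]: ⟨t, ⟨e, e⟩⟩ applied to t yields ⟨e, e⟩.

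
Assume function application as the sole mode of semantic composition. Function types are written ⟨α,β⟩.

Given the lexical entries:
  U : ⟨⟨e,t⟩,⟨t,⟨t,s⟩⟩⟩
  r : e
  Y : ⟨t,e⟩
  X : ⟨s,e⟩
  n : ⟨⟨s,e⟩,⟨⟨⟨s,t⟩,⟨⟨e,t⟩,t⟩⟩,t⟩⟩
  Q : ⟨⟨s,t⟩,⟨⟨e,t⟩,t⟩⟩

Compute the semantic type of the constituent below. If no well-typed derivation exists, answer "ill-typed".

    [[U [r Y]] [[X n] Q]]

[r Y]: e and ⟨t,e⟩ cannot combine by function application — type clash.

ill-typed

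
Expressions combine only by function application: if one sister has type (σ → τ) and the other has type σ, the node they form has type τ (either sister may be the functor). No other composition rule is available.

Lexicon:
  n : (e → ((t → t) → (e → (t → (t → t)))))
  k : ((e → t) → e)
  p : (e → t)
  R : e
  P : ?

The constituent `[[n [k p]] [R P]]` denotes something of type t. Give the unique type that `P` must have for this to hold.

[[n [k p]] [R P]] must have type t. The sister [n [k p]] has type ((t → t) → (e → (t → (t → t)))); that is not a function onto t, so [R P] must be the functor, of type (((t → t) → (e → (t → (t → t)))) → t).
[R P] must have type (((t → t) → (e → (t → (t → t)))) → t). The sister R has type e; that is not a function onto (((t → t) → (e → (t → (t → t)))) → t), so P must be the functor, of type (e → (((t → t) → (e → (t → (t → t)))) → t)).

(e → (((t → t) → (e → (t → (t → t)))) → t))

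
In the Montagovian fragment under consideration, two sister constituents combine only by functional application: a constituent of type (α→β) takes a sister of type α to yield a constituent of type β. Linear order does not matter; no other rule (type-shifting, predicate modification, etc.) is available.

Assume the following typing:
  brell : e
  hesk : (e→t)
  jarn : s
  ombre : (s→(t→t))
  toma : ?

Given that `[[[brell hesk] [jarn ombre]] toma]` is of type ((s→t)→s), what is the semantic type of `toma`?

(t→((s→t)→s))

For [[[brell hesk] [jarn ombre]] toma] to have type ((s→t)→s) with [[brell hesk] [jarn ombre]] of type t, toma must be the function: toma : (t→((s→t)→s)).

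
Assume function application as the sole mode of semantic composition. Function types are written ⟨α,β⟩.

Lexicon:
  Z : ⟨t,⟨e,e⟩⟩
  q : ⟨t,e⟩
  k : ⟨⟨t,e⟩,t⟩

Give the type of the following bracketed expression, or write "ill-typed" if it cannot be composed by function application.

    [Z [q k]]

⟨e,e⟩

[q k] — k of type ⟨⟨t,e⟩,t⟩ combines with q of type ⟨t,e⟩: type t.
[Z [q k]] — Z of type ⟨t,⟨e,e⟩⟩ combines with [q k] of type t: type ⟨e,e⟩.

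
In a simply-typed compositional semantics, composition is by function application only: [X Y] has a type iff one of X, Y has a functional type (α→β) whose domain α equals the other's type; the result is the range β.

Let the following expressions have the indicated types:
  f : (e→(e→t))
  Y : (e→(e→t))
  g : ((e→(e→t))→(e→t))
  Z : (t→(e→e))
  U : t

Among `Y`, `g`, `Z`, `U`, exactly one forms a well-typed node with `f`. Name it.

Y : (e→(e→t)) — no; f wants e, and Y wants e.
g — combines: g : ((e→(e→t))→(e→t)) takes f : (e→(e→t)) as argument, giving (e→t).
Z : (t→(e→e)) — no; f wants e, and Z wants t.
U : t — no; f wants e, and U wants nothing (atomic).

g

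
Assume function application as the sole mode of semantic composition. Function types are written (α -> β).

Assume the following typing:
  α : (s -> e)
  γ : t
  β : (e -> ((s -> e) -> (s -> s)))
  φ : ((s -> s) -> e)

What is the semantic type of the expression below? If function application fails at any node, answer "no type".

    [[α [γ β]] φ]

At [γ β]: neither t nor (e -> ((s -> e) -> (s -> s))) can take the other as argument; the node is ill-typed.

no type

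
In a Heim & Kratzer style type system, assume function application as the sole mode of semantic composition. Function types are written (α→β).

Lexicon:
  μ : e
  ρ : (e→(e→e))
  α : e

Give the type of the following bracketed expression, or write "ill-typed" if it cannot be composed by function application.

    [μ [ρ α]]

e

[ρ α]: ρ is (e→(e→e)), α is e; result (e→e).
[μ [ρ α]]: [ρ α] is (e→e), μ is e; result e.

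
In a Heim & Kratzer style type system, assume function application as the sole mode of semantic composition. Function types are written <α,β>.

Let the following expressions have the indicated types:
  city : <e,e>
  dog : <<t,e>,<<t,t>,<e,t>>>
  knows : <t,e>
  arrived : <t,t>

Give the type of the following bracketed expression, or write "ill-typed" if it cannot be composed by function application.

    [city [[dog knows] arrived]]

[dog knows]: functor dog : <<t,e>,<<t,t>,<e,t>>>, argument knows : <t,e>; result <<t,t>,<e,t>>.
[[dog knows] arrived]: functor [dog knows] : <<t,t>,<e,t>>, argument arrived : <t,t>; result <e,t>.
[city [[dog knows] arrived]]: <e,e> and <e,t> cannot combine by function application — type clash.

ill-typed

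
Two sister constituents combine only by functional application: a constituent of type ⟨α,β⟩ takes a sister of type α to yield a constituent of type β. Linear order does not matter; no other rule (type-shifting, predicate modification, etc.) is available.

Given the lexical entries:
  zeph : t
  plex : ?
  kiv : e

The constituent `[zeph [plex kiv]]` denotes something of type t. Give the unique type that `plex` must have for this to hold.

⟨e,⟨t,t⟩⟩

For [zeph [plex kiv]] to have type t with zeph of type t, [plex kiv] must be the function: [plex kiv] : ⟨t,t⟩.
For [plex kiv] to have type ⟨t,t⟩ with kiv of type e, plex must be the function: plex : ⟨e,⟨t,t⟩⟩.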